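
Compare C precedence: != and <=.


'<=' is relational (level 7); '!=' is equality (level 6)
Higher level binds tighter
'<=' has higher precedence than '!='


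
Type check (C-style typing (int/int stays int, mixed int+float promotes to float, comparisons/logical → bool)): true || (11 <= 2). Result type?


Operand types: bool || bool
Rule: logical operators take bool operands and yield bool
Result type: bool


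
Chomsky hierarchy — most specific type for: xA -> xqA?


LHS has context (more than one symbol) and |LHS| ≤ |RHS|
Classification: Type 1 (Context-Sensitive)


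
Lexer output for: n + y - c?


Scan left to right, longest-match per lexeme
Tokens: ID(n), OP(+), ID(y), OP(-), ID(c)


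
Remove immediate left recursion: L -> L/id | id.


Left-recursive alternatives: L/id; non-recursive: id
Introduce L': L -> idL', L' -> /idL' | ε


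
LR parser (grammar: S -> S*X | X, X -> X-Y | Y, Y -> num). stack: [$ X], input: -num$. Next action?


shift '-' to continue X -> X-Y
Action: shift


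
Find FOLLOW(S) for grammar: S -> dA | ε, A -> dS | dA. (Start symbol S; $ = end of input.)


$ ∈ FOLLOW(S). For each A -> αBβ: add FIRST(β)\{ε} to FOLLOW(B); if β nullable, add FOLLOW(A).
FOLLOW(S) = {$}


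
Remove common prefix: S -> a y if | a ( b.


Common prefix: 'a'
Factored: S -> a S', S' -> y if | ( b


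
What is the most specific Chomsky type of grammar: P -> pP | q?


Right-linear: every RHS is a terminal or a terminal followed by one nonterminal
Classification: Type 3 (Regular)


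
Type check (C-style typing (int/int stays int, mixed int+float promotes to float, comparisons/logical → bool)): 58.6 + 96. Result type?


Operand types: float + int
Rule: mixed int/float promotes to float; int/int stays int
Result type: float


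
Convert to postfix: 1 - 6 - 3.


Left to right (same or higher precedence on left)
Postfix: 1 6 - 3 -


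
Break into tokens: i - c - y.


Scan left to right, longest-match per lexeme
Tokens: ID(i), OP(-), ID(c), OP(-), ID(y)


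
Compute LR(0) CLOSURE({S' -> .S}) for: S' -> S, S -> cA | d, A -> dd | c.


Start: S' -> .S
For each item with dot before a nonterminal B, add B -> .γ for every B-production
Closure: [S' -> .S, S -> .cA, S -> .d]


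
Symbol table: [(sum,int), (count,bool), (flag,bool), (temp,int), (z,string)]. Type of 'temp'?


Lookup 'temp' → type int


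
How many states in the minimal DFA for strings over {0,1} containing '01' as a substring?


KMP-style automaton: 2 progress states + 1 absorbing accept = 3
Minimal DFA: 3 states


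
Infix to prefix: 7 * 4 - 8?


left-to-right (same/higher precedence on left): tree is (- (* 7 4) 8)
Prefix: - * 7 4 8


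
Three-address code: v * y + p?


Break into single-operator statements:
t1 = v * y
t2 = t1 + p


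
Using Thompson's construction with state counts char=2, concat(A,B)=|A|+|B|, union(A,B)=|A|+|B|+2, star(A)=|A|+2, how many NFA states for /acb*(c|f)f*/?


Syntax tree has 6 char leaf(s), 1 union(s), 2 star(s)
chars contribute 6×2 = 12; each union adds +2; each star adds +2
Total: 12 + 2 + 4 = 18 states


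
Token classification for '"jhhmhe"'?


Pattern: double-quoted sequence
Type: STRING_LITERAL


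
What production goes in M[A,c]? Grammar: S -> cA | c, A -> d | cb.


For [A, c]: 'c' ∈ FIRST(cb)
Entry: A -> cb


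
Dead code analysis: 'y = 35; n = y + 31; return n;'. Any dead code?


y is read by n's definition; n is returned
No dead code


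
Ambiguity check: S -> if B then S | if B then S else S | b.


dangling else: 'if B then if B then b else b' parses two ways
Ambiguous


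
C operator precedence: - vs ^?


'-' is additive (level 9); '^' is bitwise XOR (level 4)
Higher level binds tighter
'-' has higher precedence than '^'


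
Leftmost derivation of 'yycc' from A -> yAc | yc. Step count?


Derivation: A => yAc => yycc
Steps: 2


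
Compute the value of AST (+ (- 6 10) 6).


Evaluate inner: (- 6 10) = -4
Evaluate root: (+ -4 6) = 2
Result: 2


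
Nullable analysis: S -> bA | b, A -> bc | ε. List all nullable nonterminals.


A nonterminal is nullable iff some alternative derives ε (directly, or every symbol in it is nullable)
Nullable: {A}


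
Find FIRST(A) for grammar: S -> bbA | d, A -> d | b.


Per alternative of A: FIRST(d) = {d}; FIRST(b) = {b}
FIRST(A) = {b, d}


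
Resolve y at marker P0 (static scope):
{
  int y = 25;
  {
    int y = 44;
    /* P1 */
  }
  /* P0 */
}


y declared in the same block as P0
y = 25


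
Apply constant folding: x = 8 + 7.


8 + 7 = 15 at compile time
Optimized: x = 15


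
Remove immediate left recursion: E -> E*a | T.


Left-recursive alternatives: E*a; non-recursive: T
Introduce E': E -> TE', E' -> *aE' | ε


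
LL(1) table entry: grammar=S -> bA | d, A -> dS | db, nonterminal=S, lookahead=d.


For [S, d]: 'd' ∈ FIRST(d)
Entry: S -> d


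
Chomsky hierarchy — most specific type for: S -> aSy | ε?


Single nonterminal LHS, but a^n y^n is not regular
Classification: Type 2 (Context-Free)


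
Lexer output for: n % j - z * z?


Scan left to right, longest-match per lexeme
Tokens: ID(n), OP(%), ID(j), OP(-), ID(z), OP(*), ID(z)


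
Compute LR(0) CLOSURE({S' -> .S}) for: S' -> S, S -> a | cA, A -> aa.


Start: S' -> .S
For each item with dot before a nonterminal B, add B -> .γ for every B-production
Closure: [S' -> .S, S -> .a, S -> .cA]


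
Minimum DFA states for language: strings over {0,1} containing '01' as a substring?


KMP-style automaton: 2 progress states + 1 absorbing accept = 3
Minimal DFA: 3 states


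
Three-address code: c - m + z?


Break into single-operator statements:
t1 = c - m
t2 = t1 + z


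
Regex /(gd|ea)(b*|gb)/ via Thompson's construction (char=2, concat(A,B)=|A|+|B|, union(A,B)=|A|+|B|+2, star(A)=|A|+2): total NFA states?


Syntax tree has 7 char leaf(s), 2 union(s), 1 star(s)
chars contribute 7×2 = 14; each union adds +2; each star adds +2
Total: 14 + 4 + 2 = 20 states


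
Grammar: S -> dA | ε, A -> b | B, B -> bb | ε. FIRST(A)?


Per alternative of A: FIRST(b) = {b}; FIRST(B) = {b, ε}
FIRST(A) = {b, ε}


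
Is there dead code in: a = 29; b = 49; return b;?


a is assigned but never read
Dead: 'a = 29'


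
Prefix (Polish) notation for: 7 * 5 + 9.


left-to-right (same/higher precedence on left): tree is (+ (* 7 5) 9)
Prefix: + * 7 5 9


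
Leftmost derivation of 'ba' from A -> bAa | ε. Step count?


Derivation: A => bAa => ba
Steps: 2


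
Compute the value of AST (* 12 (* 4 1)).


Evaluate inner: (* 4 1) = 4
Evaluate root: (* 12 4) = 48
Result: 48


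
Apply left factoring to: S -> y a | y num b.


Common prefix: 'y'
Factored: S -> y S', S' -> a | num b


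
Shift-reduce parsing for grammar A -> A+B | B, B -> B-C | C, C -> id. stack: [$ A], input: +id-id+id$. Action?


shift '+' to continue A -> A+B
Action: shift


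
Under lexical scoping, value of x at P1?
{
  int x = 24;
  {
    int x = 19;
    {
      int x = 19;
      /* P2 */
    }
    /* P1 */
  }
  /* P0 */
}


x declared in the same block as P1
x = 19


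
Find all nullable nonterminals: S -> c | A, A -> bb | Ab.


A nonterminal is nullable iff some alternative derives ε (directly, or every symbol in it is nullable)
Nullable: {}


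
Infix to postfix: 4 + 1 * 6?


* has higher precedence, evaluate 1*6 first
Postfix: 4 1 6 * +


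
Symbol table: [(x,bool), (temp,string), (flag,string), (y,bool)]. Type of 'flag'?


Lookup 'flag' → type string


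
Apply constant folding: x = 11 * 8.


11 * 8 = 88 at compile time
Optimized: x = 88


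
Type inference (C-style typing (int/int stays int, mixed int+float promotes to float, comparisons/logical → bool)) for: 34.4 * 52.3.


Operand types: float * float
Rule: mixed int/float promotes to float; int/int stays int
Result type: float


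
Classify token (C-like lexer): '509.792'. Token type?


Pattern: digits with a decimal point
Type: FLOAT_LITERAL


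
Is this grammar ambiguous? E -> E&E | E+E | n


'n&n+n' has two parse trees (no precedence encoded between & and +)
Ambiguous


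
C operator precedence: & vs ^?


'&' is bitwise AND (level 5); '^' is bitwise XOR (level 4)
Higher level binds tighter
'&' has higher precedence than '^'


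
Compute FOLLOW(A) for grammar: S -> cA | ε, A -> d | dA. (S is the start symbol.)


$ ∈ FOLLOW(S). For each A -> αBβ: add FIRST(β)\{ε} to FOLLOW(B); if β nullable, add FOLLOW(A).
FOLLOW(A) = {$}


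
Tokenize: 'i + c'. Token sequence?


Scan left to right, longest-match per lexeme
Tokens: ID(i), OP(+), ID(c)


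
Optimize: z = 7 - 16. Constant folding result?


7 - 16 = -9 at compile time
Optimized: z = -9


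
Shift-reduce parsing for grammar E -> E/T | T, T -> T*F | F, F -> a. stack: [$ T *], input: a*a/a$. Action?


no handle; shift 'a'
Action: shift


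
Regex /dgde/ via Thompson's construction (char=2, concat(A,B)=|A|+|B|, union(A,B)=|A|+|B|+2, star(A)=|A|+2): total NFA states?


Syntax tree has 4 char leaf(s), 0 union(s), 0 star(s)
chars contribute 4×2 = 8; each union adds +2; each star adds +2
Total: 8 + 0 + 0 = 8 states


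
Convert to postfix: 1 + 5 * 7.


* has higher precedence, evaluate 5*7 first
Postfix: 1 5 7 * +


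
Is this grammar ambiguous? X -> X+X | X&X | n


'n+n&n' has two parse trees (no precedence encoded between + and &)
Ambiguous


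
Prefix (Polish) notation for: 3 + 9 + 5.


left-to-right (same/higher precedence on left): tree is (+ (+ 3 9) 5)
Prefix: + + 3 9 5


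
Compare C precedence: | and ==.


'==' is equality (level 6); '|' is bitwise OR (level 3)
Higher level binds tighter
'==' has higher precedence than '|'


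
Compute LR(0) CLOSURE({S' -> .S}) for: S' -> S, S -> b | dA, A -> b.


Start: S' -> .S
For each item with dot before a nonterminal B, add B -> .γ for every B-production
Closure: [S' -> .S, S -> .b, S -> .dA]


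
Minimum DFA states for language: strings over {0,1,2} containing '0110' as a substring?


KMP-style automaton: 4 progress states + 1 absorbing accept = 5
Minimal DFA: 5 states


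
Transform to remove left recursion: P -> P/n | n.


Left-recursive alternatives: P/n; non-recursive: n
Introduce P': P -> nP', P' -> /nP' | ε


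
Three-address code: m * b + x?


Break into single-operator statements:
t1 = m * b
t2 = t1 + x


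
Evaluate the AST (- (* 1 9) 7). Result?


Evaluate inner: (* 1 9) = 9
Evaluate root: (- 9 7) = 2
Result: 2


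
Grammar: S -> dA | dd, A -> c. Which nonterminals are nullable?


A nonterminal is nullable iff some alternative derives ε (directly, or every symbol in it is nullable)
Nullable: {}


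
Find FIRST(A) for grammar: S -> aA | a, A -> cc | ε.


Per alternative of A: FIRST(cc) = {c}; FIRST(ε) = {ε}
FIRST(A) = {c, ε}


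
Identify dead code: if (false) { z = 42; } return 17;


condition is constant false, so the whole block is unreachable
Dead: 'if (false) { z = 42; }'


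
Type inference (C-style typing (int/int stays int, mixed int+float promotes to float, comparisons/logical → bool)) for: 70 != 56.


Operand types: int != int
Rule: comparison yields bool
Result type: bool


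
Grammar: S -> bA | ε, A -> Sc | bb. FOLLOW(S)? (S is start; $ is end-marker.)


$ ∈ FOLLOW(S). For each A -> αBβ: add FIRST(β)\{ε} to FOLLOW(B); if β nullable, add FOLLOW(A).
FOLLOW(S) = {$, c}


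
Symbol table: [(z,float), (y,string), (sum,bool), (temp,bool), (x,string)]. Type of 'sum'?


Lookup 'sum' → type bool


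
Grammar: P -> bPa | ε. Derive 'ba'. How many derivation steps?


Derivation: P => bPa => ba
Steps: 2


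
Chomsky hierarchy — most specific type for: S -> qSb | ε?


Single nonterminal LHS, but q^n b^n is not regular
Classification: Type 2 (Context-Free)


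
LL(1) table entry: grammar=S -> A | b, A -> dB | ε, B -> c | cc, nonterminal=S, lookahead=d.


For [S, d]: 'd' ∈ FIRST(A)
Entry: S -> A


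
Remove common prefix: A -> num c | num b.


Common prefix: 'num'
Factored: A -> num A', A' -> c | b


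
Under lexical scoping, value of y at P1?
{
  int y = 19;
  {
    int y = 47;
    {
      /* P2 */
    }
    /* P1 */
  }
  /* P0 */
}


y declared in the same block as P1
y = 47


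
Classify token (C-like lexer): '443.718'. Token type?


Pattern: digits with a decimal point
Type: FLOAT_LITERAL


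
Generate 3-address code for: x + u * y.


Break into single-operator statements:
t1 = u * y
t2 = x + t1


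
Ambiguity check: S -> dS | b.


right-linear, alternatives start with distinct terminals 'd' vs 'b': unique leftmost derivation
Unambiguous


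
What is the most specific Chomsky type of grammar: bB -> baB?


LHS has context (more than one symbol) and |LHS| ≤ |RHS|
Classification: Type 1 (Context-Sensitive)


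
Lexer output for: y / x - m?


Scan left to right, longest-match per lexeme
Tokens: ID(y), OP(/), ID(x), OP(-), ID(m)


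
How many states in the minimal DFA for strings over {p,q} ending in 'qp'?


Track the longest suffix of input matching a prefix of 'qp': 3 classes (prefixes of length 0..2)
Minimal DFA: 3 states


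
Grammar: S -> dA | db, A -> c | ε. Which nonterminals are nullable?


A nonterminal is nullable iff some alternative derives ε (directly, or every symbol in it is nullable)
Nullable: {A}


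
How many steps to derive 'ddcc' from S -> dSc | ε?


Derivation: S => dSc => ddScc => ddcc
Steps: 3


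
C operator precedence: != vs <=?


'<=' is relational (level 7); '!=' is equality (level 6)
Higher level binds tighter
'<=' has higher precedence than '!='


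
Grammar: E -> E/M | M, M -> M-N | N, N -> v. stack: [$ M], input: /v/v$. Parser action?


lookahead ∉ {-} so M won't extend; reduce E -> M
Action: reduce (E -> M)


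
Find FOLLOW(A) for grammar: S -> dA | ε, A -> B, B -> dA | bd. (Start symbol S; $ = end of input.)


$ ∈ FOLLOW(S). For each A -> αBβ: add FIRST(β)\{ε} to FOLLOW(B); if β nullable, add FOLLOW(A).
FOLLOW(A) = {$}


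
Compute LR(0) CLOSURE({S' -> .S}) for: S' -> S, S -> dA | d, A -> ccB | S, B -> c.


Start: S' -> .S
For each item with dot before a nonterminal B, add B -> .γ for every B-production
Closure: [S' -> .S, S -> .dA, S -> .d]


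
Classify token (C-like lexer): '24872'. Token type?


Pattern: digits only
Type: INTEGER_LITERAL


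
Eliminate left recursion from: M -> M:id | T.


Left-recursive alternatives: M:id; non-recursive: T
Introduce M': M -> TM', M' -> :idM' | ε


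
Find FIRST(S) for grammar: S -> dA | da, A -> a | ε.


Per alternative of S: FIRST(dA) = {d}; FIRST(da) = {d}
FIRST(S) = {d}


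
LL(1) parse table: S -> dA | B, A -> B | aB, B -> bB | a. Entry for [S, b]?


For [S, b]: 'b' ∈ FIRST(B)
Entry: S -> B


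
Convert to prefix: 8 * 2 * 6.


left-to-right (same/higher precedence on left): tree is (* (* 8 2) 6)
Prefix: * * 8 2 6


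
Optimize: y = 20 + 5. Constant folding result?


20 + 5 = 25 at compile time
Optimized: y = 25


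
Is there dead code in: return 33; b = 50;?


statement follows a return and is unreachable
Dead: 'b = 50'


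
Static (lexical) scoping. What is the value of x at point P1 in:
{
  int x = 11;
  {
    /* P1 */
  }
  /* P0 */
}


P1's block does not declare x; resolves to the enclosing declaration at depth 0
x = 11


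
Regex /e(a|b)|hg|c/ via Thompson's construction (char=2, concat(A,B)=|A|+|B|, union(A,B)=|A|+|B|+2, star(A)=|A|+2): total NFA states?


Syntax tree has 6 char leaf(s), 3 union(s), 0 star(s)
chars contribute 6×2 = 12; each union adds +2; each star adds +2
Total: 12 + 6 + 0 = 18 states


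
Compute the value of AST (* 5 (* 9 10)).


Evaluate inner: (* 9 10) = 90
Evaluate root: (* 5 90) = 450
Result: 450


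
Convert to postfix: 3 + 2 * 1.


* has higher precedence, evaluate 2*1 first
Postfix: 3 2 1 * +


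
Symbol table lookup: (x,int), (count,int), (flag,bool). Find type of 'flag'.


Lookup 'flag' → type bool


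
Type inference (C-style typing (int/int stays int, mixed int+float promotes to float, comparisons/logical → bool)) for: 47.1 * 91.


Operand types: float * int
Rule: mixed int/float promotes to float; int/int stays int
Result type: float


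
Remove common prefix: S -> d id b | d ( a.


Common prefix: 'd'
Factored: S -> d S', S' -> id b | ( a


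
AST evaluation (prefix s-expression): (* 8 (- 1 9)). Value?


Evaluate inner: (- 1 9) = -8
Evaluate root: (* 8 -8) = -64
Result: -64


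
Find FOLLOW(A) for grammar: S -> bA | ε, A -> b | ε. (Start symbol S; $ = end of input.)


$ ∈ FOLLOW(S). For each A -> αBβ: add FIRST(β)\{ε} to FOLLOW(B); if β nullable, add FOLLOW(A).
FOLLOW(A) = {$}


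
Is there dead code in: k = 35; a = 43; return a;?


k is assigned but never read
Dead: 'k = 35'


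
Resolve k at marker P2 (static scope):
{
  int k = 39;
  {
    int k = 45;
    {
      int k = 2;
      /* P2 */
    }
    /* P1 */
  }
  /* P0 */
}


k declared in the same block as P2
k = 2


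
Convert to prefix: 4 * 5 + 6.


left-to-right (same/higher precedence on left): tree is (+ (* 4 5) 6)
Prefix: + * 4 5 6


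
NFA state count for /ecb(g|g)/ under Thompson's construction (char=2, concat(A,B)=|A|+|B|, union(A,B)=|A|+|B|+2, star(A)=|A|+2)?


Syntax tree has 5 char leaf(s), 1 union(s), 0 star(s)
chars contribute 5×2 = 10; each union adds +2; each star adds +2
Total: 10 + 2 + 0 = 12 states


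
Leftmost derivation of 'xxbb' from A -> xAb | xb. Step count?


Derivation: A => xAb => xxbb
Steps: 2


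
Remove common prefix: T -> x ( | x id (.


Common prefix: 'x'
Factored: T -> x T', T' -> ( | id (


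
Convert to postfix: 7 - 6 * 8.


* has higher precedence, evaluate 6*8 first
Postfix: 7 6 8 * -


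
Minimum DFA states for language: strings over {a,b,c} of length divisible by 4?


Track length mod 4: states 0..3, accept at 0
Minimal DFA: 4 states


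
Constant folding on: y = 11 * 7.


11 * 7 = 77 at compile time
Optimized: y = 77


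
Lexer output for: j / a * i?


Scan left to right, longest-match per lexeme
Tokens: ID(j), OP(/), ID(a), OP(*), ID(i)


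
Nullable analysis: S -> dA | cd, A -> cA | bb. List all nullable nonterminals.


A nonterminal is nullable iff some alternative derives ε (directly, or every symbol in it is nullable)
Nullable: {}


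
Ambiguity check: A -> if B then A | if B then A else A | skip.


dangling else: 'if B then if B then skip else skip' parses two ways
Ambiguous


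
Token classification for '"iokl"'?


Pattern: double-quoted sequence
Type: STRING_LITERAL


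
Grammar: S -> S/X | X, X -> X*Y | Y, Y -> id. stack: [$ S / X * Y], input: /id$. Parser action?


handle 'X*Y' on top
Action: reduce (X -> X*Y)


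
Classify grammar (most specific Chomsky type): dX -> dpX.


LHS has context (more than one symbol) and |LHS| ≤ |RHS|
Classification: Type 1 (Context-Sensitive)


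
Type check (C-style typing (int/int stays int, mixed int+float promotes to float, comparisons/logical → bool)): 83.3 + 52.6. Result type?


Operand types: float + float
Rule: mixed int/float promotes to float; int/int stays int
Result type: float


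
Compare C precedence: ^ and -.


'-' is additive (level 9); '^' is bitwise XOR (level 4)
Higher level binds tighter
'-' has higher precedence than '^'


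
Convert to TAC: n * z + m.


Break into single-operator statements:
t1 = n * z
t2 = t1 + m


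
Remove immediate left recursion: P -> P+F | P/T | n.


Left-recursive alternatives: P+F, P/T; non-recursive: n
Introduce P': P -> nP', P' -> +FP' | /TP' | ε


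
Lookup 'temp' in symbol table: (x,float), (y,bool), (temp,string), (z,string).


Lookup 'temp' → type string


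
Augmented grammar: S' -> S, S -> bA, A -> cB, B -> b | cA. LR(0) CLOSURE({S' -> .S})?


Start: S' -> .S
For each item with dot before a nonterminal B, add B -> .γ for every B-production
Closure: [S' -> .S, S -> .bA]


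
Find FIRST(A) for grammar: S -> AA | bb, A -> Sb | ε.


Per alternative of A: FIRST(Sb) = {b}; FIRST(ε) = {ε}
FIRST(A) = {b, ε}


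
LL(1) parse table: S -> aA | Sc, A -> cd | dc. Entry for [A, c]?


For [A, c]: 'c' ∈ FIRST(cd)
Entry: A -> cd


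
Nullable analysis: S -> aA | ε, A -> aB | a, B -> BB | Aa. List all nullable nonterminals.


A nonterminal is nullable iff some alternative derives ε (directly, or every symbol in it is nullable)
Nullable: {S}


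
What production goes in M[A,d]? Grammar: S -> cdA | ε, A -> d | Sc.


For [A, d]: 'd' ∈ FIRST(d)
Entry: A -> d


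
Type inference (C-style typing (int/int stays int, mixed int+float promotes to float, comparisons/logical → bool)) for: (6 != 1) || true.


Operand types: bool || bool
Rule: logical operators take bool operands and yield bool
Result type: bool


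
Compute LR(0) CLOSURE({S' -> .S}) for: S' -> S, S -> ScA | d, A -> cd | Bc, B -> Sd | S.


Start: S' -> .S
For each item with dot before a nonterminal B, add B -> .γ for every B-production
Closure: [S' -> .S, S -> .ScA, S -> .d]


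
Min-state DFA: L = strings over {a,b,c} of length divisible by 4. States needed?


Track length mod 4: states 0..3, accept at 0
Minimal DFA: 4 states


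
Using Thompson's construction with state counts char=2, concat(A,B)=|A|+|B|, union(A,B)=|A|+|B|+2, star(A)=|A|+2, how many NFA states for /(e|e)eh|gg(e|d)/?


Syntax tree has 8 char leaf(s), 3 union(s), 0 star(s)
chars contribute 8×2 = 16; each union adds +2; each star adds +2
Total: 16 + 6 + 0 = 22 states


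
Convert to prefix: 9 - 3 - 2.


left-to-right (same/higher precedence on left): tree is (- (- 9 3) 2)
Prefix: - - 9 3 2


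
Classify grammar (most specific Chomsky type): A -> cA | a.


Right-linear: every RHS is a terminal or a terminal followed by one nonterminal
Classification: Type 3 (Regular)


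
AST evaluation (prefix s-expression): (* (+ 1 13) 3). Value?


Evaluate inner: (+ 1 13) = 14
Evaluate root: (* 14 3) = 42
Result: 42


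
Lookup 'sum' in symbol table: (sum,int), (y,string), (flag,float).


Lookup 'sum' → type int


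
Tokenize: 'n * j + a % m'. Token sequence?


Scan left to right, longest-match per lexeme
Tokens: ID(n), OP(*), ID(j), OP(+), ID(a), OP(%), ID(m)


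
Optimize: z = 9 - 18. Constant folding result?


9 - 18 = -9 at compile time
Optimized: z = -9


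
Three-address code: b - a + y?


Break into single-operator statements:
t1 = b - a
t2 = t1 + y


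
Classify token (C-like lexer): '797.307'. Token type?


Pattern: digits with a decimal point
Type: FLOAT_LITERAL


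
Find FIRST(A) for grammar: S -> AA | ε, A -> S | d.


Per alternative of A: FIRST(S) = {d, ε}; FIRST(d) = {d}
FIRST(A) = {d, ε}


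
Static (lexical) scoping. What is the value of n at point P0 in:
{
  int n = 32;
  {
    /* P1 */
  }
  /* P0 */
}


n declared in the same block as P0
n = 32


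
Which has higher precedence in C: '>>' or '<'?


'>>' is shift (level 8); '<' is relational (level 7)
Higher level binds tighter
'>>' has higher precedence than '<'


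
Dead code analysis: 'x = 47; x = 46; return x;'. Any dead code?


first assignment to x is overwritten before any read
Dead: 'x = 47'


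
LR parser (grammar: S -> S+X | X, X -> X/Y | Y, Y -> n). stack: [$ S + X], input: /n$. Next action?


'/' can extend X; shift to build X -> X/Y
Action: shift


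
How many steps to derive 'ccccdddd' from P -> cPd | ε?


Derivation: P => cPd => ccPdd => cccPddd => ccccPdddd => ccccdddd
Steps: 5


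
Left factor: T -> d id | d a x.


Common prefix: 'd'
Factored: T -> d T', T' -> id | a x


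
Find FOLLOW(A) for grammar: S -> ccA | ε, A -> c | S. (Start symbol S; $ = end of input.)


$ ∈ FOLLOW(S). For each A -> αBβ: add FIRST(β)\{ε} to FOLLOW(B); if β nullable, add FOLLOW(A).
FOLLOW(A) = {$}


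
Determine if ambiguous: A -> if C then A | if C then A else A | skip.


dangling else: 'if C then if C then skip else skip' parses two ways
Ambiguous


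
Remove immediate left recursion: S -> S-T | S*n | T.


Left-recursive alternatives: S-T, S*n; non-recursive: T
Introduce S': S -> TS', S' -> -TS' | *nS' | ε


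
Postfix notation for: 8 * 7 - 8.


Left to right (same or higher precedence on left)
Postfix: 8 7 * 8 -


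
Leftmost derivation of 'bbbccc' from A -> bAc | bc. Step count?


Derivation: A => bAc => bbAcc => bbbccc
Steps: 3


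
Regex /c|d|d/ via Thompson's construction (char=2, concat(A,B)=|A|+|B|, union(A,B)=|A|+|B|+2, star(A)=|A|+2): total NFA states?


Syntax tree has 3 char leaf(s), 2 union(s), 0 star(s)
chars contribute 3×2 = 6; each union adds +2; each star adds +2
Total: 6 + 4 + 0 = 10 states


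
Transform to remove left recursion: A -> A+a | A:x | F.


Left-recursive alternatives: A+a, A:x; non-recursive: F
Introduce A': A -> FA', A' -> +aA' | :xA' | ε


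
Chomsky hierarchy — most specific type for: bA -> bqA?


LHS has context (more than one symbol) and |LHS| ≤ |RHS|
Classification: Type 1 (Context-Sensitive)


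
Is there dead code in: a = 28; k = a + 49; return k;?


a is read by k's definition; k is returned
No dead code


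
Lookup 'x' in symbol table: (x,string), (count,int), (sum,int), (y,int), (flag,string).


Lookup 'x' → type string


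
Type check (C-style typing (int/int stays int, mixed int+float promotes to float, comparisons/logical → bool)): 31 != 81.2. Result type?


Operand types: int != float
Rule: comparison yields bool
Result type: bool


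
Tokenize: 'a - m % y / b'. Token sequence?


Scan left to right, longest-match per lexeme
Tokens: ID(a), OP(-), ID(m), OP(%), ID(y), OP(/), ID(b)


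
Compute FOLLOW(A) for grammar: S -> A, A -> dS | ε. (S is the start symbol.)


$ ∈ FOLLOW(S). For each A -> αBβ: add FIRST(β)\{ε} to FOLLOW(B); if β nullable, add FOLLOW(A).
FOLLOW(A) = {$}


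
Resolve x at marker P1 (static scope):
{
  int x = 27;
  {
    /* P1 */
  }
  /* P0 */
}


P1's block does not declare x; resolves to the enclosing declaration at depth 0
x = 27


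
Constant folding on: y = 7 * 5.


7 * 5 = 35 at compile time
Optimized: y = 35


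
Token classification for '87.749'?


Pattern: digits with a decimal point
Type: FLOAT_LITERAL


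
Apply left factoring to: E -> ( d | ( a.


Common prefix: '('
Factored: E -> ( E', E' -> d | a


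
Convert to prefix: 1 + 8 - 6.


left-to-right (same/higher precedence on left): tree is (- (+ 1 8) 6)
Prefix: - + 1 8 6


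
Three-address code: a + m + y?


Break into single-operator statements:
t1 = a + m
t2 = t1 + y


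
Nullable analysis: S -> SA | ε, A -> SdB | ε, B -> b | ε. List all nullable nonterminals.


A nonterminal is nullable iff some alternative derives ε (directly, or every symbol in it is nullable)
Nullable: {A, B, S}


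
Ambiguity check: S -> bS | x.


right-linear, alternatives start with distinct terminals 'b' vs 'x': unique leftmost derivation
Unambiguous


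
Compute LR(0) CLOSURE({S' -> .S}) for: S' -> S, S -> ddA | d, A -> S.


Start: S' -> .S
For each item with dot before a nonterminal B, add B -> .γ for every B-production
Closure: [S' -> .S, S -> .ddA, S -> .d]


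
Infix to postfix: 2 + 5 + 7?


Left to right (same or higher precedence on left)
Postfix: 2 5 + 7 +


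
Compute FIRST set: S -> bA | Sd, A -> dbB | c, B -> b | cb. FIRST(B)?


Per alternative of B: FIRST(b) = {b}; FIRST(cb) = {c}
FIRST(B) = {b, c}


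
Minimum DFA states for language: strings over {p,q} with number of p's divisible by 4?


Track (count of p) mod 4: states 0..3, accept at 0
Minimal DFA: 4 states


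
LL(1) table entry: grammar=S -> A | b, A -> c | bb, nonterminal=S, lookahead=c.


For [S, c]: 'c' ∈ FIRST(A)
Entry: S -> A


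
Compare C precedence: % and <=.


'%' is multiplicative (level 10); '<=' is relational (level 7)
Higher level binds tighter
'%' has higher precedence than '<='


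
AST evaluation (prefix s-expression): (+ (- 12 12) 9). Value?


Evaluate inner: (- 12 12) = 0
Evaluate root: (+ 0 9) = 9
Result: 9


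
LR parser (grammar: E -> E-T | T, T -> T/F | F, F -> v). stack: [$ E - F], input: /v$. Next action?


'F' (not preceded by T/) is the handle for T -> F
Action: reduce (T -> F)


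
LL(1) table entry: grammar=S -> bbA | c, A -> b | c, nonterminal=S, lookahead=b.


For [S, b]: 'b' ∈ FIRST(bbA)
Entry: S -> bbA


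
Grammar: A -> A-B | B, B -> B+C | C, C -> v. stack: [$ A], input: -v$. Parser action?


shift '-' to continue A -> A-B
Action: shift


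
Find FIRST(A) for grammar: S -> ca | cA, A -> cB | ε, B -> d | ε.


Per alternative of A: FIRST(cB) = {c}; FIRST(ε) = {ε}
FIRST(A) = {c, ε}


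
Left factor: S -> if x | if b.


Common prefix: 'if'
Factored: S -> if S', S' -> x | b


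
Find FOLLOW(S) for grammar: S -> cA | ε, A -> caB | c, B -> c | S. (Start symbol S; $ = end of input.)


$ ∈ FOLLOW(S). For each A -> αBβ: add FIRST(β)\{ε} to FOLLOW(B); if β nullable, add FOLLOW(A).
FOLLOW(S) = {$}


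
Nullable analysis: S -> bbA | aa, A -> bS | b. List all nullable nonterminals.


A nonterminal is nullable iff some alternative derives ε (directly, or every symbol in it is nullable)
Nullable: {}


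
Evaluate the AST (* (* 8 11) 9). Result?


Evaluate inner: (* 8 11) = 88
Evaluate root: (* 88 9) = 792
Result: 792


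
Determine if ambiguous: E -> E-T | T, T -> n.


precedence layered via separate nonterminal T: deterministic
Unambiguous


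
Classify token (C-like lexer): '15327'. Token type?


Pattern: digits only
Type: INTEGER_LITERAL


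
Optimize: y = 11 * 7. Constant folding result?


11 * 7 = 77 at compile time
Optimized: y = 77


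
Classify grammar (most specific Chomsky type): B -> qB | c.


Right-linear: every RHS is a terminal or a terminal followed by one nonterminal
Classification: Type 3 (Regular)


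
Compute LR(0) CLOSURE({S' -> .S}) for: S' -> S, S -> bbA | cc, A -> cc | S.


Start: S' -> .S
For each item with dot before a nonterminal B, add B -> .γ for every B-production
Closure: [S' -> .S, S -> .bbA, S -> .cc]


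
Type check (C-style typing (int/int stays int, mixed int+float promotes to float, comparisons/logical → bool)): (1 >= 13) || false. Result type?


Operand types: bool || bool
Rule: logical operators take bool operands and yield bool
Result type: bool


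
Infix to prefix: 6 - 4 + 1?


left-to-right (same/higher precedence on left): tree is (+ (- 6 4) 1)
Prefix: + - 6 4 1


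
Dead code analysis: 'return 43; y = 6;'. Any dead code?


statement follows a return and is unreachable
Dead: 'y = 6'


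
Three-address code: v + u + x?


Break into single-operator statements:
t1 = v + u
t2 = t1 + x


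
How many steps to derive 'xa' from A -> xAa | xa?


Derivation: A => xa
Steps: 1


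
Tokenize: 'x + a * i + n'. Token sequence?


Scan left to right, longest-match per lexeme
Tokens: ID(x), OP(+), ID(a), OP(*), ID(i), OP(+), ID(n)


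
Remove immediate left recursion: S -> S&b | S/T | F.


Left-recursive alternatives: S&b, S/T; non-recursive: F
Introduce S': S -> FS', S' -> &bS' | /TS' | ε


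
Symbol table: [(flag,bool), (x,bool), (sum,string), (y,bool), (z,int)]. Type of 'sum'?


Lookup 'sum' → type string


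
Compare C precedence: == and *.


'*' is multiplicative (level 10); '==' is equality (level 6)
Higher level binds tighter
'*' has higher precedence than '=='


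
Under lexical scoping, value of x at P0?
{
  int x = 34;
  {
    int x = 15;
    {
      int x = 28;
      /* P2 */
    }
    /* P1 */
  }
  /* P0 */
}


x declared in the same block as P0
x = 34


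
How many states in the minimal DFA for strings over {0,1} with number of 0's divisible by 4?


Track (count of 0) mod 4: states 0..3, accept at 0
Minimal DFA: 4 states


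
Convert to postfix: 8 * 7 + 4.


Left to right (same or higher precedence on left)
Postfix: 8 7 * 4 +


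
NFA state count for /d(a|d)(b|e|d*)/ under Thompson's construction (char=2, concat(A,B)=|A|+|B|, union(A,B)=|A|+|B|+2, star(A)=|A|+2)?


Syntax tree has 6 char leaf(s), 3 union(s), 1 star(s)
chars contribute 6×2 = 12; each union adds +2; each star adds +2
Total: 12 + 6 + 2 = 20 states


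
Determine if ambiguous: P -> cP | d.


right-linear, alternatives start with distinct terminals 'c' vs 'd': unique leftmost derivation
Unambiguous


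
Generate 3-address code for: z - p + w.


Break into single-operator statements:
t1 = z - p
t2 = t1 + w


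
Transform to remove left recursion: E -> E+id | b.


Left-recursive alternatives: E+id; non-recursive: b
Introduce E': E -> bE', E' -> +idE' | ε


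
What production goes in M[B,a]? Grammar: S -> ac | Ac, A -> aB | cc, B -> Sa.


For [B, a]: 'a' ∈ FIRST(Sa)
Entry: B -> Sa


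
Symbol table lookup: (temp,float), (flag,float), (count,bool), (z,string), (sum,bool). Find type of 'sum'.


Lookup 'sum' → type bool


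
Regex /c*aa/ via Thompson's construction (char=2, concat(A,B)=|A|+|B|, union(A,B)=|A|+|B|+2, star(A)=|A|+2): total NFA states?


Syntax tree has 3 char leaf(s), 0 union(s), 1 star(s)
chars contribute 3×2 = 6; each union adds +2; each star adds +2
Total: 6 + 0 + 2 = 8 states


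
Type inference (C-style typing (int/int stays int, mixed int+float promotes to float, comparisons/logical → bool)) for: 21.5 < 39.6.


Operand types: float < float
Rule: comparison yields bool
Result type: bool


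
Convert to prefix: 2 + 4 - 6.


left-to-right (same/higher precedence on left): tree is (- (+ 2 4) 6)
Prefix: - + 2 4 6


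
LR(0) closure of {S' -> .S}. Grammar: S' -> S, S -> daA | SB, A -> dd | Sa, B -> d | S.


Start: S' -> .S
For each item with dot before a nonterminal B, add B -> .γ for every B-production
Closure: [S' -> .S, S -> .daA, S -> .SB]


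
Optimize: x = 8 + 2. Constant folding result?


8 + 2 = 10 at compile time
Optimized: x = 10


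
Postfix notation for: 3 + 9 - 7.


Left to right (same or higher precedence on left)
Postfix: 3 9 + 7 -


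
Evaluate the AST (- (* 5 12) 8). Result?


Evaluate inner: (* 5 12) = 60
Evaluate root: (- 60 8) = 52
Result: 52


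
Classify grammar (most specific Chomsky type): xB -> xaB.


LHS has context (more than one symbol) and |LHS| ≤ |RHS|
Classification: Type 1 (Context-Sensitive)


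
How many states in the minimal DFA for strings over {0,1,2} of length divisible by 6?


Track length mod 6: states 0..5, accept at 0
Minimal DFA: 6 states


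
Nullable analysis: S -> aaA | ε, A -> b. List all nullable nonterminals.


A nonterminal is nullable iff some alternative derives ε (directly, or every symbol in it is nullable)
Nullable: {S}


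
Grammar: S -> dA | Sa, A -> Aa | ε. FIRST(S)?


Per alternative of S: FIRST(dA) = {d}; FIRST(Sa) = {d}
FIRST(S) = {d}


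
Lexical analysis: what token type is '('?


Pattern: delimiter/punctuation
Type: PUNCTUATION


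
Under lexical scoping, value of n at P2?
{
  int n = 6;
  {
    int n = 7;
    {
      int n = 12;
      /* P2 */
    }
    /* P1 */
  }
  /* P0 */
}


n declared in the same block as P2
n = 12


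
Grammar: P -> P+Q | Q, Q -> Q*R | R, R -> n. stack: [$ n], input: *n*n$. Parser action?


'n' on top is the handle for R -> n
Action: reduce (R -> n)


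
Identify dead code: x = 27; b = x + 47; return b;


x is read by b's definition; b is returned
No dead code


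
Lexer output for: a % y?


Scan left to right, longest-match per lexeme
Tokens: ID(a), OP(%), ID(y)


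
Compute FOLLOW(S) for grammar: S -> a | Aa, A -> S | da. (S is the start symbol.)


$ ∈ FOLLOW(S). For each A -> αBβ: add FIRST(β)\{ε} to FOLLOW(B); if β nullable, add FOLLOW(A).
FOLLOW(S) = {$, a}


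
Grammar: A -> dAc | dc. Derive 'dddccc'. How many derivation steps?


Derivation: A => dAc => ddAcc => dddccc
Steps: 3


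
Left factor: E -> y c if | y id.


Common prefix: 'y'
Factored: E -> y E', E' -> c if | id


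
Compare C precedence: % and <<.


'%' is multiplicative (level 10); '<<' is shift (level 8)
Higher level binds tighter
'%' has higher precedence than '<<'


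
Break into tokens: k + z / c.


Scan left to right, longest-match per lexeme
Tokens: ID(k), OP(+), ID(z), OP(/), ID(c)


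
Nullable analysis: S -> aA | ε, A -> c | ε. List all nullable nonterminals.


A nonterminal is nullable iff some alternative derives ε (directly, or every symbol in it is nullable)
Nullable: {A, S}


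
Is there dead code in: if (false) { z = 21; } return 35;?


condition is constant false, so the whole block is unreachable
Dead: 'if (false) { z = 21; }'


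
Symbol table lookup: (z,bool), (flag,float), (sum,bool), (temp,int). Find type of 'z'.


Lookup 'z' → type bool


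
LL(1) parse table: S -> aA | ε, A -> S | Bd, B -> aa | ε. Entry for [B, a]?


For [B, a]: 'a' ∈ FIRST(aa)
Entry: B -> aa


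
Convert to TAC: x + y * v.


Break into single-operator statements:
t1 = y * v
t2 = x + t1


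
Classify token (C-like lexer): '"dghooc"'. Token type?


Pattern: double-quoted sequence
Type: STRING_LITERAL


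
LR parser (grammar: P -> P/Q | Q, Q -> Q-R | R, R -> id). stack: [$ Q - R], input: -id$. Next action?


handle 'Q-R' on top
Action: reduce (Q -> Q-R)


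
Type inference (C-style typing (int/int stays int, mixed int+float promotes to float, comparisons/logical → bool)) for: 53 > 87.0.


Operand types: int > float
Rule: comparison yields bool
Result type: bool


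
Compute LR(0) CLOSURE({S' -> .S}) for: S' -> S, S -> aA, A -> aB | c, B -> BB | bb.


Start: S' -> .S
For each item with dot before a nonterminal B, add B -> .γ for every B-production
Closure: [S' -> .S, S -> .aA]


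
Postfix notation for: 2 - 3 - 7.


Left to right (same or higher precedence on left)
Postfix: 2 3 - 7 -


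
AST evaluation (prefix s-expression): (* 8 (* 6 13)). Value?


Evaluate inner: (* 6 13) = 78
Evaluate root: (* 8 78) = 624
Result: 624


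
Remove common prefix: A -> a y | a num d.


Common prefix: 'a'
Factored: A -> a A', A' -> y | num d


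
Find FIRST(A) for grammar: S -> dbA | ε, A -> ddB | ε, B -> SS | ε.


Per alternative of A: FIRST(ddB) = {d}; FIRST(ε) = {ε}
FIRST(A) = {d, ε}


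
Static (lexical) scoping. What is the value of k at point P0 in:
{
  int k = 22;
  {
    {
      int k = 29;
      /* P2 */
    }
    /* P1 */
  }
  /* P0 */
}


k declared in the same block as P0
k = 22


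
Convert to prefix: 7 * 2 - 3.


left-to-right (same/higher precedence on left): tree is (- (* 7 2) 3)
Prefix: - * 7 2 3


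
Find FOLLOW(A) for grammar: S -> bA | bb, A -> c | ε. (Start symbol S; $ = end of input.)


$ ∈ FOLLOW(S). For each A -> αBβ: add FIRST(β)\{ε} to FOLLOW(B); if β nullable, add FOLLOW(A).
FOLLOW(A) = {$}


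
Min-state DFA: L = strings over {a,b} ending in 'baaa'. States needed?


Track the longest suffix of input matching a prefix of 'baaa': 5 classes (prefixes of length 0..4)
Minimal DFA: 5 states
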